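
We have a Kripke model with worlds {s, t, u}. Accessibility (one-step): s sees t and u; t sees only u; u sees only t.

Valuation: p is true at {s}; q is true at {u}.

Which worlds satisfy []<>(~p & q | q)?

{u}

s: successors {t, u}; <>(~p & q | q) there: t:T, u:F. ✗
t: successors {u}; <>(~p & q | q) there: u:F. ✗
u: successors {t}; <>(~p & q | q) there: t:T. ✓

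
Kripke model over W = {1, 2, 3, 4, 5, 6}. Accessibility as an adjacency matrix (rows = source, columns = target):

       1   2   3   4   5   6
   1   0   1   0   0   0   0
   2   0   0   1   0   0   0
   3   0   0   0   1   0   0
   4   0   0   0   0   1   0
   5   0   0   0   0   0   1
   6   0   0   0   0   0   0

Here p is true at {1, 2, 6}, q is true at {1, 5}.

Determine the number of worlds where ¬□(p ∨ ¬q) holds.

1: □(p ∨ ¬q) is T. ✗
2: □(p ∨ ¬q) is T. ✗
3: □(p ∨ ¬q) is T. ✗
4: □(p ∨ ¬q) is F. ✓
5: □(p ∨ ¬q) is T. ✗
6: □(p ∨ ¬q) is T. ✗
Satisfying worlds: {4}.

1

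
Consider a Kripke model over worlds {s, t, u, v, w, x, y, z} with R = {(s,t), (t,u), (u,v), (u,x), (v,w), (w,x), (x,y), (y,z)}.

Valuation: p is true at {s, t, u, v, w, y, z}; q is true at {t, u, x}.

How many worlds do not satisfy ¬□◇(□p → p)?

6

s: □◇(□p → p) is T. ✗
t: □◇(□p → p) is T. ✗
u: □◇(□p → p) is T. ✗
v: □◇(□p → p) is F. ✓
w: □◇(□p → p) is T. ✗
x: □◇(□p → p) is T. ✗
y: □◇(□p → p) is F. ✓
z: □◇(□p → p) is T. ✗
Satisfying worlds: {v, y}.
So ¬□◇(□p → p) fails at the other 6 worlds.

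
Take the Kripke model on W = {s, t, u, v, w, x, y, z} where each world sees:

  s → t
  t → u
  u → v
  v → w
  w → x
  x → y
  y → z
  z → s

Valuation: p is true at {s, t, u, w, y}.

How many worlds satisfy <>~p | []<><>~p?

s: <>~p is F, []<><>~p is T. ✓
t: <>~p is F, []<><>~p is F. ✗
u: <>~p is T, []<><>~p is T. ✓
v: <>~p is F, []<><>~p is F. ✗
w: <>~p is T, []<><>~p is T. ✓
x: <>~p is F, []<><>~p is F. ✗
y: <>~p is T, []<><>~p is F. ✓
z: <>~p is F, []<><>~p is F. ✗
Satisfying worlds: {s, u, w, y}.

4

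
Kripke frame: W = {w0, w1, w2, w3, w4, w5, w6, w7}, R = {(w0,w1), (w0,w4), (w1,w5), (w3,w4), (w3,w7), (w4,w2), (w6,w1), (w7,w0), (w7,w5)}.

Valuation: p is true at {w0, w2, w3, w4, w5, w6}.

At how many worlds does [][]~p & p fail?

w0: [][]~p is F, p is T. ✗
w1: [][]~p is T, p is F. ✗
w2: [][]~p is T, p is T. ✓
w3: [][]~p is F, p is T. ✗
w4: [][]~p is T, p is T. ✓
w5: [][]~p is T, p is T. ✓
w6: [][]~p is F, p is T. ✗
w7: [][]~p is F, p is F. ✗
Satisfying worlds: {w2, w4, w5}.
So [][]~p & p fails at the other 5 worlds.

5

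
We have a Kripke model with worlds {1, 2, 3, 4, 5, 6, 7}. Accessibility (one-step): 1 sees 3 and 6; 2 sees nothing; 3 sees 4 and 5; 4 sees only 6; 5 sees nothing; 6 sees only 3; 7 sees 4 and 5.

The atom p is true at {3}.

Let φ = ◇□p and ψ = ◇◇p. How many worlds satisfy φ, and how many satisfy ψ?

For ◇□p:
1: successors {3, 6}; □p there: 3:F, 6:T. ✓
2: no successors, so ◇□p fails. ✗
3: successors {4, 5}; □p there: 4:F, 5:T. ✓
4: successors {6}; □p there: 6:T. ✓
5: no successors, so ◇□p fails. ✗
6: successors {3}; □p there: 3:F. ✗
7: successors {4, 5}; □p there: 4:F, 5:T. ✓
— 4 worlds.
For ◇◇p:
1: successors {3, 6}; ◇p there: 3:F, 6:T. ✓
2: no successors, so ◇◇p fails. ✗
3: successors {4, 5}; ◇p there: 4:F, 5:F. ✗
4: successors {6}; ◇p there: 6:T. ✓
5: no successors, so ◇◇p fails. ✗
6: successors {3}; ◇p there: 3:F. ✗
7: successors {4, 5}; ◇p there: 4:F, 5:F. ✗
— 2 worlds.

4 and 2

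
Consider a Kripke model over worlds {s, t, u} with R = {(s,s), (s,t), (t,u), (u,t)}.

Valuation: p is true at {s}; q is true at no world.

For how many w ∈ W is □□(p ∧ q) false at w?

3

s: successors {s, t}; □(p ∧ q) there: s:F, t:F. ✗
t: successors {u}; □(p ∧ q) there: u:F. ✗
u: successors {t}; □(p ∧ q) there: t:F. ✗
Satisfying worlds: ∅.
So □□(p ∧ q) fails at the other 3 worlds.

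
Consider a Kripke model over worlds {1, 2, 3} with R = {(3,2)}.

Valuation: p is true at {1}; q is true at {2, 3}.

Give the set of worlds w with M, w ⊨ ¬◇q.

1: ◇q is F. ✓
2: ◇q is F. ✓
3: ◇q is T. ✗

{1, 2}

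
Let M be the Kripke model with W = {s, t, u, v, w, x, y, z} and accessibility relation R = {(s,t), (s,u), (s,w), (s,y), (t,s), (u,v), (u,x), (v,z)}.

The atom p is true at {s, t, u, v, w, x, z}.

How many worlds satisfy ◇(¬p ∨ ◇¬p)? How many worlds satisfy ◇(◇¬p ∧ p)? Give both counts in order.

2 and 1

For ◇(¬p ∨ ◇¬p):
s: successors {t, u, w, y}; ¬p ∨ ◇¬p there: t:F, u:F, w:F, y:T. ✓
t: successors {s}; ¬p ∨ ◇¬p there: s:T. ✓
u: successors {v, x}; ¬p ∨ ◇¬p there: v:F, x:F. ✗
v: successors {z}; ¬p ∨ ◇¬p there: z:F. ✗
w: no successors, so ◇(¬p ∨ ◇¬p) fails. ✗
x: no successors, so ◇(¬p ∨ ◇¬p) fails. ✗
y: no successors, so ◇(¬p ∨ ◇¬p) fails. ✗
z: no successors, so ◇(¬p ∨ ◇¬p) fails. ✗
— 2 worlds.
For ◇(◇¬p ∧ p):
s: successors {t, u, w, y}; ◇¬p ∧ p there: t:F, u:F, w:F, y:F. ✗
t: successors {s}; ◇¬p ∧ p there: s:T. ✓
u: successors {v, x}; ◇¬p ∧ p there: v:F, x:F. ✗
v: successors {z}; ◇¬p ∧ p there: z:F. ✗
w: no successors, so ◇(◇¬p ∧ p) fails. ✗
x: no successors, so ◇(◇¬p ∧ p) fails. ✗
y: no successors, so ◇(◇¬p ∧ p) fails. ✗
z: no successors, so ◇(◇¬p ∧ p) fails. ✗
— 1 world.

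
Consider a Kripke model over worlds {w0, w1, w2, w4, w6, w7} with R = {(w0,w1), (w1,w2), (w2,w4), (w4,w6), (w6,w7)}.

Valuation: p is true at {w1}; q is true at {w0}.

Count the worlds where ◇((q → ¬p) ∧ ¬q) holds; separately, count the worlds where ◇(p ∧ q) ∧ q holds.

5 and 0

For ◇((q → ¬p) ∧ ¬q):
w0: successors {w1}; (q → ¬p) ∧ ¬q there: w1:T. ✓
w1: successors {w2}; (q → ¬p) ∧ ¬q there: w2:T. ✓
w2: successors {w4}; (q → ¬p) ∧ ¬q there: w4:T. ✓
w4: successors {w6}; (q → ¬p) ∧ ¬q there: w6:T. ✓
w6: successors {w7}; (q → ¬p) ∧ ¬q there: w7:T. ✓
w7: no successors, so ◇((q → ¬p) ∧ ¬q) fails. ✗
— 5 worlds.
For ◇(p ∧ q) ∧ q:
w0: ◇(p ∧ q) is F, q is T. ✗
w1: ◇(p ∧ q) is F, q is F. ✗
w2: ◇(p ∧ q) is F, q is F. ✗
w4: ◇(p ∧ q) is F, q is F. ✗
w6: ◇(p ∧ q) is F, q is F. ✗
w7: ◇(p ∧ q) is F, q is F. ✗
— 0 worlds.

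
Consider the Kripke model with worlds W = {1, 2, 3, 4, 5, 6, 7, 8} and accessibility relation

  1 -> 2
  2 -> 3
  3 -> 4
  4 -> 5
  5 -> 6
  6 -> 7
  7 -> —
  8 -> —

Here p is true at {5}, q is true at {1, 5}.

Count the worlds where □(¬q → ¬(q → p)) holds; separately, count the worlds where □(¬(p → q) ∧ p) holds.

For □(¬q → ¬(q → p)):
1: successors {2}; ¬q → ¬(q → p) there: 2:F. ✗
2: successors {3}; ¬q → ¬(q → p) there: 3:F. ✗
3: successors {4}; ¬q → ¬(q → p) there: 4:F. ✗
4: successors {5}; ¬q → ¬(q → p) there: 5:T. ✓
5: successors {6}; ¬q → ¬(q → p) there: 6:F. ✗
6: successors {7}; ¬q → ¬(q → p) there: 7:F. ✗
7: no successors, so □(¬q → ¬(q → p)) holds vacuously. ✓
8: no successors, so □(¬q → ¬(q → p)) holds vacuously. ✓
— 3 worlds.
For □(¬(p → q) ∧ p):
1: successors {2}; ¬(p → q) ∧ p there: 2:F. ✗
2: successors {3}; ¬(p → q) ∧ p there: 3:F. ✗
3: successors {4}; ¬(p → q) ∧ p there: 4:F. ✗
4: successors {5}; ¬(p → q) ∧ p there: 5:F. ✗
5: successors {6}; ¬(p → q) ∧ p there: 6:F. ✗
6: successors {7}; ¬(p → q) ∧ p there: 7:F. ✗
7: no successors, so □(¬(p → q) ∧ p) holds vacuously. ✓
8: no successors, so □(¬(p → q) ∧ p) holds vacuously. ✓
— 2 worlds.

3 and 2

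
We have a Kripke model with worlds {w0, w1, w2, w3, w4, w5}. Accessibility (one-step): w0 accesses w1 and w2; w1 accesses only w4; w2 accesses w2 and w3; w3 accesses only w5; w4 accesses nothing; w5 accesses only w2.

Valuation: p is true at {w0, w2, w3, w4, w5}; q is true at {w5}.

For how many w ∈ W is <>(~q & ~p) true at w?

w0: successors {w1, w2}; ~q & ~p there: w1:T, w2:F. ✓
w1: successors {w4}; ~q & ~p there: w4:F. ✗
w2: successors {w2, w3}; ~q & ~p there: w2:F, w3:F. ✗
w3: successors {w5}; ~q & ~p there: w5:F. ✗
w4: no successors, so <>(~q & ~p) fails. ✗
w5: successors {w2}; ~q & ~p there: w2:F. ✗
Satisfying worlds: {w0}.

1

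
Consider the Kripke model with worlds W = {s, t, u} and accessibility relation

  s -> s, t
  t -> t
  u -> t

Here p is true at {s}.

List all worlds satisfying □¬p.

s: successors {s, t}; ¬p there: s:F, t:T. ✗
t: successors {t}; ¬p there: t:T. ✓
u: successors {t}; ¬p there: t:T. ✓

{t, u}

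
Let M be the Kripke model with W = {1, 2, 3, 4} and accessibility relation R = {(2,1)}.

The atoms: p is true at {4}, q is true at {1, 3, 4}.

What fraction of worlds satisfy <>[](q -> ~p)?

1: no successors, so <>[](q -> ~p) fails. ✗
2: successors {1}; [](q -> ~p) there: 1:T. ✓
3: no successors, so <>[](q -> ~p) fails. ✗
4: no successors, so <>[](q -> ~p) fails. ✗
That's 1 of 4 worlds, so 1/4.

1/4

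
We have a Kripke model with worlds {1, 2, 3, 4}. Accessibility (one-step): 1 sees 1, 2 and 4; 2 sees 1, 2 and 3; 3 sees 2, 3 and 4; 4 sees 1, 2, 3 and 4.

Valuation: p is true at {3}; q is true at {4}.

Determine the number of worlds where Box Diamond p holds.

1

1: successors {1, 2, 4}; Diamond p there: 1:F, 2:T, 4:T. ✗
2: successors {1, 2, 3}; Diamond p there: 1:F, 2:T, 3:T. ✗
3: successors {2, 3, 4}; Diamond p there: 2:T, 3:T, 4:T. ✓
4: successors {1, 2, 3, 4}; Diamond p there: 1:F, 2:T, 3:T, 4:T. ✗
Satisfying worlds: {3}.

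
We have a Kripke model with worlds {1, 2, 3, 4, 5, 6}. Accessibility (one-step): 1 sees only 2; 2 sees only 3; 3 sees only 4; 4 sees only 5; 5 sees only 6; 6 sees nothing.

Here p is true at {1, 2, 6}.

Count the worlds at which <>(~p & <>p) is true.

1

1: successors {2}; ~p & <>p there: 2:F. ✗
2: successors {3}; ~p & <>p there: 3:F. ✗
3: successors {4}; ~p & <>p there: 4:F. ✗
4: successors {5}; ~p & <>p there: 5:T. ✓
5: successors {6}; ~p & <>p there: 6:F. ✗
6: no successors, so <>(~p & <>p) fails. ✗
Satisfying worlds: {4}.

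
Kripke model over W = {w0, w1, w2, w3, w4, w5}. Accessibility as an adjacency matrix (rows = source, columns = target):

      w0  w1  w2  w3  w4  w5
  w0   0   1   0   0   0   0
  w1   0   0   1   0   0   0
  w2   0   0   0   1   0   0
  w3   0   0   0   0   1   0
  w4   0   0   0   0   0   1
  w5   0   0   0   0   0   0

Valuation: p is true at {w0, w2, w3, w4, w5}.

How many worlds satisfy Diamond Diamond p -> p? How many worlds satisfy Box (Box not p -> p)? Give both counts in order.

5 and 6

For Diamond Diamond p -> p:
w0: Diamond Diamond p is T, p is T. ✓
w1: Diamond Diamond p is T, p is F. ✗
w2: Diamond Diamond p is T, p is T. ✓
w3: Diamond Diamond p is T, p is T. ✓
w4: Diamond Diamond p is F, p is T. ✓
w5: Diamond Diamond p is F, p is T. ✓
— 5 worlds.
For Box (Box not p -> p):
w0: successors {w1}; Box not p -> p there: w1:T. ✓
w1: successors {w2}; Box not p -> p there: w2:T. ✓
w2: successors {w3}; Box not p -> p there: w3:T. ✓
w3: successors {w4}; Box not p -> p there: w4:T. ✓
w4: successors {w5}; Box not p -> p there: w5:T. ✓
w5: no successors, so Box (Box not p -> p) holds vacuously. ✓
— 6 worlds.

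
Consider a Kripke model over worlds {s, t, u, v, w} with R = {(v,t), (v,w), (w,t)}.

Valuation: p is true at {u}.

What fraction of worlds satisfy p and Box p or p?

1/5

s: p and Box p is F, p is F. ✗
t: p and Box p is F, p is F. ✗
u: p and Box p is T, p is T. ✓
v: p and Box p is F, p is F. ✗
w: p and Box p is F, p is F. ✗
That's 1 of 5 worlds, so 1/5.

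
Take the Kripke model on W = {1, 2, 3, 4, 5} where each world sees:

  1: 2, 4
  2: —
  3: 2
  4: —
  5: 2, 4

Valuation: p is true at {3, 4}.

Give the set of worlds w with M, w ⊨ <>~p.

1: successors {2, 4}; ~p there: 2:T, 4:F. ✓
2: no successors, so <>~p fails. ✗
3: successors {2}; ~p there: 2:T. ✓
4: no successors, so <>~p fails. ✗
5: successors {2, 4}; ~p there: 2:T, 4:F. ✓

{1, 3, 5}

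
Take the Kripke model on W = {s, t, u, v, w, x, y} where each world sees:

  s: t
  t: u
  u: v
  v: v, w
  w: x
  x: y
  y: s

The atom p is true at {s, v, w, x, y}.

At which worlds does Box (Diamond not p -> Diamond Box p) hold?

s: successors {t}; Diamond not p -> Diamond Box p there: t:T. ✓
t: successors {u}; Diamond not p -> Diamond Box p there: u:T. ✓
u: successors {v}; Diamond not p -> Diamond Box p there: v:T. ✓
v: successors {v, w}; Diamond not p -> Diamond Box p there: v:T, w:T. ✓
w: successors {x}; Diamond not p -> Diamond Box p there: x:T. ✓
x: successors {y}; Diamond not p -> Diamond Box p there: y:T. ✓
y: successors {s}; Diamond not p -> Diamond Box p there: s:F. ✗

{s, t, u, v, w, x}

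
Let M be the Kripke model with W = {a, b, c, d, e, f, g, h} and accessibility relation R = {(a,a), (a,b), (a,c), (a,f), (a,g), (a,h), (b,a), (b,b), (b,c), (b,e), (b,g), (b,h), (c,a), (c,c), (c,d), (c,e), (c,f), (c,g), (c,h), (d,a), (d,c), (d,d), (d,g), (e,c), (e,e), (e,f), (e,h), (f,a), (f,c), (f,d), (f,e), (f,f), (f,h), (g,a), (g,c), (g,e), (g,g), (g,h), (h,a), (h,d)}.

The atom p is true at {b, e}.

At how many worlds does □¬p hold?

a: successors {a, b, c, f, g, h}; ¬p there: a:T, b:F, c:T, f:T, g:T, h:T. ✗
b: successors {a, b, c, e, g, h}; ¬p there: a:T, b:F, c:T, e:F, g:T, h:T. ✗
c: successors {a, c, d, e, f, g, h}; ¬p there: a:T, c:T, d:T, e:F, f:T, g:T, h:T. ✗
d: successors {a, c, d, g}; ¬p there: a:T, c:T, d:T, g:T. ✓
e: successors {c, e, f, h}; ¬p there: c:T, e:F, f:T, h:T. ✗
f: successors {a, c, d, e, f, h}; ¬p there: a:T, c:T, d:T, e:F, f:T, h:T. ✗
g: successors {a, c, e, g, h}; ¬p there: a:T, c:T, e:F, g:T, h:T. ✗
h: successors {a, d}; ¬p there: a:T, d:T. ✓
Satisfying worlds: {d, h}.

2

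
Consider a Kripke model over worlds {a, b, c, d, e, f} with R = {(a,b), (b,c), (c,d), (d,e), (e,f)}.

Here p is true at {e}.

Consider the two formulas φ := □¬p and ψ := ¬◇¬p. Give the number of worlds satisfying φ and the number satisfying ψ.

For □¬p:
a: successors {b}; ¬p there: b:T. ✓
b: successors {c}; ¬p there: c:T. ✓
c: successors {d}; ¬p there: d:T. ✓
d: successors {e}; ¬p there: e:F. ✗
e: successors {f}; ¬p there: f:T. ✓
f: no successors, so □¬p holds vacuously. ✓
— 5 worlds.
For ¬◇¬p:
a: ◇¬p is T. ✗
b: ◇¬p is T. ✗
c: ◇¬p is T. ✗
d: ◇¬p is F. ✓
e: ◇¬p is T. ✗
f: ◇¬p is F. ✓
— 2 worlds.

5 and 2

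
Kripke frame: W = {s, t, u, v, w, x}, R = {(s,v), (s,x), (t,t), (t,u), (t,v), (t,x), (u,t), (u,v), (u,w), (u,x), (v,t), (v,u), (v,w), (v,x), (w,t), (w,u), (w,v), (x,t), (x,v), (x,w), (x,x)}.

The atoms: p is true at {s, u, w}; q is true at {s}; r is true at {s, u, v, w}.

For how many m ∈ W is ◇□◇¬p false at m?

s: successors {v, x}; □◇¬p there: v:T, x:T. ✓
t: successors {t, u, v, x}; □◇¬p there: t:T, u:T, v:T, x:T. ✓
u: successors {t, v, w, x}; □◇¬p there: t:T, v:T, w:T, x:T. ✓
v: successors {t, u, w, x}; □◇¬p there: t:T, u:T, w:T, x:T. ✓
w: successors {t, u, v}; □◇¬p there: t:T, u:T, v:T. ✓
x: successors {t, v, w, x}; □◇¬p there: t:T, v:T, w:T, x:T. ✓
Satisfying worlds: {s, t, u, v, w, x}.
So ◇□◇¬p fails at the other 0 worlds.

0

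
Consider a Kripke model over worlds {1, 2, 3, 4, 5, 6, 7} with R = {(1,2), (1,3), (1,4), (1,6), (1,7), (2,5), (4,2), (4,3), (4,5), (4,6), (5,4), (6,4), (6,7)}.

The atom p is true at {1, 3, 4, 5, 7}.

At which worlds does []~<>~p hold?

{2, 3, 4, 7}

1: successors {2, 3, 4, 6, 7}; ~<>~p there: 2:T, 3:T, 4:F, 6:T, 7:T. ✗
2: successors {5}; ~<>~p there: 5:T. ✓
3: no successors, so []~<>~p holds vacuously. ✓
4: successors {2, 3, 5, 6}; ~<>~p there: 2:T, 3:T, 5:T, 6:T. ✓
5: successors {4}; ~<>~p there: 4:F. ✗
6: successors {4, 7}; ~<>~p there: 4:F, 7:T. ✗
7: no successors, so []~<>~p holds vacuously. ✓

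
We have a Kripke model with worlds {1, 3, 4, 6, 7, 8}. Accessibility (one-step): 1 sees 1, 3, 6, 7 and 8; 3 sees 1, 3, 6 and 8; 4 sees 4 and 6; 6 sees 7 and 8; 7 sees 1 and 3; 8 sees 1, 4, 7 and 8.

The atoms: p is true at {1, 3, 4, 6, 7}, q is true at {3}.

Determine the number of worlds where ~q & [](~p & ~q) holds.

1: ~q is T, [](~p & ~q) is F. ✗
3: ~q is F, [](~p & ~q) is F. ✗
4: ~q is T, [](~p & ~q) is F. ✗
6: ~q is T, [](~p & ~q) is F. ✗
7: ~q is T, [](~p & ~q) is F. ✗
8: ~q is T, [](~p & ~q) is F. ✗
Satisfying worlds: ∅.

0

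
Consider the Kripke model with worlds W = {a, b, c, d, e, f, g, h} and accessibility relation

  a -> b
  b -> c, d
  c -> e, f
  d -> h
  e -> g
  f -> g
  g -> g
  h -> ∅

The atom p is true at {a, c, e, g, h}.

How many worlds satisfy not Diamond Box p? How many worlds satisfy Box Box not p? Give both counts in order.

For not Diamond Box p:
a: Diamond Box p is F. ✓
b: Diamond Box p is T. ✗
c: Diamond Box p is T. ✗
d: Diamond Box p is T. ✗
e: Diamond Box p is T. ✗
f: Diamond Box p is T. ✗
g: Diamond Box p is T. ✗
h: Diamond Box p is F. ✓
— 2 worlds.
For Box Box not p:
a: successors {b}; Box not p there: b:F. ✗
b: successors {c, d}; Box not p there: c:F, d:F. ✗
c: successors {e, f}; Box not p there: e:F, f:F. ✗
d: successors {h}; Box not p there: h:T. ✓
e: successors {g}; Box not p there: g:F. ✗
f: successors {g}; Box not p there: g:F. ✗
g: successors {g}; Box not p there: g:F. ✗
h: no successors, so Box Box not p holds vacuously. ✓
— 2 worlds.

2 and 2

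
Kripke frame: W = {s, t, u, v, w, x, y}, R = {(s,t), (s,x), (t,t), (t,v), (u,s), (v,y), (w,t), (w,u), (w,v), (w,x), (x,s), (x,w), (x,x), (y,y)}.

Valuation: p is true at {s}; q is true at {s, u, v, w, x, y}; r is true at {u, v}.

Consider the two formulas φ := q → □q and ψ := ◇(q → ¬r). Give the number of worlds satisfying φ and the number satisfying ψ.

5 and 7

For q → □q:
s: q is T, □q is F. ✗
t: q is F, □q is F. ✓
u: q is T, □q is T. ✓
v: q is T, □q is T. ✓
w: q is T, □q is F. ✗
x: q is T, □q is T. ✓
y: q is T, □q is T. ✓
— 5 worlds.
For ◇(q → ¬r):
s: successors {t, x}; q → ¬r there: t:T, x:T. ✓
t: successors {t, v}; q → ¬r there: t:T, v:F. ✓
u: successors {s}; q → ¬r there: s:T. ✓
v: successors {y}; q → ¬r there: y:T. ✓
w: successors {t, u, v, x}; q → ¬r there: t:T, u:F, v:F, x:T. ✓
x: successors {s, w, x}; q → ¬r there: s:T, w:T, x:T. ✓
y: successors {y}; q → ¬r there: y:T. ✓
— 7 worlds.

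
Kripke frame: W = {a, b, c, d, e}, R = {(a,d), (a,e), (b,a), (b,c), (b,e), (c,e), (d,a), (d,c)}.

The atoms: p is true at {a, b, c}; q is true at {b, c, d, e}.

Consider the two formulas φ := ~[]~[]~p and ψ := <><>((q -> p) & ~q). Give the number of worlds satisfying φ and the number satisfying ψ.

For ~[]~[]~p:
a: []~[]~p is F. ✓
b: []~[]~p is F. ✓
c: []~[]~p is F. ✓
d: []~[]~p is F. ✓
e: []~[]~p is T. ✗
— 4 worlds.
For <><>((q -> p) & ~q):
a: successors {d, e}; <>((q -> p) & ~q) there: d:T, e:F. ✓
b: successors {a, c, e}; <>((q -> p) & ~q) there: a:F, c:F, e:F. ✗
c: successors {e}; <>((q -> p) & ~q) there: e:F. ✗
d: successors {a, c}; <>((q -> p) & ~q) there: a:F, c:F. ✗
e: no successors, so <><>((q -> p) & ~q) fails. ✗
— 1 world.

4 and 1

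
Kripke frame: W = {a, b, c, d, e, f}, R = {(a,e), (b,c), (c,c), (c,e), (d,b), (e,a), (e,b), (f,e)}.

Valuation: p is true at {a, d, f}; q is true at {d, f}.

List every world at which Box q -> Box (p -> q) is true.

{a, b, c, d, e, f}

a: Box q is F, Box (p -> q) is T. ✓
b: Box q is F, Box (p -> q) is T. ✓
c: Box q is F, Box (p -> q) is T. ✓
d: Box q is F, Box (p -> q) is T. ✓
e: Box q is F, Box (p -> q) is F. ✓
f: Box q is F, Box (p -> q) is T. ✓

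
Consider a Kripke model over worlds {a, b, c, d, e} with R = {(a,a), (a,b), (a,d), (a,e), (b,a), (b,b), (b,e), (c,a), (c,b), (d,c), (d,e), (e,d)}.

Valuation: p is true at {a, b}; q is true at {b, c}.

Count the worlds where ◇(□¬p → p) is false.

a: successors {a, b, d, e}; □¬p → p there: a:T, b:T, d:F, e:F. ✓
b: successors {a, b, e}; □¬p → p there: a:T, b:T, e:F. ✓
c: successors {a, b}; □¬p → p there: a:T, b:T. ✓
d: successors {c, e}; □¬p → p there: c:T, e:F. ✓
e: successors {d}; □¬p → p there: d:F. ✗
Satisfying worlds: {a, b, c, d}.
So ◇(□¬p → p) fails at the other 1 world.

1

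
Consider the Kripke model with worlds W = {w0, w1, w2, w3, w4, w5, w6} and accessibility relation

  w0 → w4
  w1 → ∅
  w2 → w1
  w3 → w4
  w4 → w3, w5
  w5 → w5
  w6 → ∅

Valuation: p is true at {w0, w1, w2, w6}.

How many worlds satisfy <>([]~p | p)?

5

w0: successors {w4}; []~p | p there: w4:T. ✓
w1: no successors, so <>([]~p | p) fails. ✗
w2: successors {w1}; []~p | p there: w1:T. ✓
w3: successors {w4}; []~p | p there: w4:T. ✓
w4: successors {w3, w5}; []~p | p there: w3:T, w5:T. ✓
w5: successors {w5}; []~p | p there: w5:T. ✓
w6: no successors, so <>([]~p | p) fails. ✗
Satisfying worlds: {w0, w2, w3, w4, w5}.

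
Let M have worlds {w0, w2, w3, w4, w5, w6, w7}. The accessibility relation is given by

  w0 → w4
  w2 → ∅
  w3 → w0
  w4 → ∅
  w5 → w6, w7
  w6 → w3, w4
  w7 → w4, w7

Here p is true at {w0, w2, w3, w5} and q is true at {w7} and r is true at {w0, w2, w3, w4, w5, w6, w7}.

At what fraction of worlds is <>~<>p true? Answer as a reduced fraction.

5/7

w0: successors {w4}; ~<>p there: w4:T. ✓
w2: no successors, so <>~<>p fails. ✗
w3: successors {w0}; ~<>p there: w0:T. ✓
w4: no successors, so <>~<>p fails. ✗
w5: successors {w6, w7}; ~<>p there: w6:F, w7:T. ✓
w6: successors {w3, w4}; ~<>p there: w3:F, w4:T. ✓
w7: successors {w4, w7}; ~<>p there: w4:T, w7:T. ✓
That's 5 of 7 worlds, so 5/7.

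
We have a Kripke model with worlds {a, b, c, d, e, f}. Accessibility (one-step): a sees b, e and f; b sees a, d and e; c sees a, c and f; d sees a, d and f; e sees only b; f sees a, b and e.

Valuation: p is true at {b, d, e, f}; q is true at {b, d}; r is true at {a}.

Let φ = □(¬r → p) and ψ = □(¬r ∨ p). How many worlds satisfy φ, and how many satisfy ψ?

5 and 2

For □(¬r → p):
a: successors {b, e, f}; ¬r → p there: b:T, e:T, f:T. ✓
b: successors {a, d, e}; ¬r → p there: a:T, d:T, e:T. ✓
c: successors {a, c, f}; ¬r → p there: a:T, c:F, f:T. ✗
d: successors {a, d, f}; ¬r → p there: a:T, d:T, f:T. ✓
e: successors {b}; ¬r → p there: b:T. ✓
f: successors {a, b, e}; ¬r → p there: a:T, b:T, e:T. ✓
— 5 worlds.
For □(¬r ∨ p):
a: successors {b, e, f}; ¬r ∨ p there: b:T, e:T, f:T. ✓
b: successors {a, d, e}; ¬r ∨ p there: a:F, d:T, e:T. ✗
c: successors {a, c, f}; ¬r ∨ p there: a:F, c:T, f:T. ✗
d: successors {a, d, f}; ¬r ∨ p there: a:F, d:T, f:T. ✗
e: successors {b}; ¬r ∨ p there: b:T. ✓
f: successors {a, b, e}; ¬r ∨ p there: a:F, b:T, e:T. ✗
— 2 worlds.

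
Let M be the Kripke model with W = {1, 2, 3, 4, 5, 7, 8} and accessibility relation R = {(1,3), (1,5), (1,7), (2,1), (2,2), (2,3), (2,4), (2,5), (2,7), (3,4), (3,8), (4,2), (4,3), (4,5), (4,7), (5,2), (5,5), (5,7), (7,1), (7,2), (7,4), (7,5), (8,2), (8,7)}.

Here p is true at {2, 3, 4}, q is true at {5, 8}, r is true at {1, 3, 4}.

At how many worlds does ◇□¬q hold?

1

1: successors {3, 5, 7}; □¬q there: 3:F, 5:F, 7:F. ✗
2: successors {1, 2, 3, 4, 5, 7}; □¬q there: 1:F, 2:F, 3:F, 4:F, 5:F, 7:F. ✗
3: successors {4, 8}; □¬q there: 4:F, 8:T. ✓
4: successors {2, 3, 5, 7}; □¬q there: 2:F, 3:F, 5:F, 7:F. ✗
5: successors {2, 5, 7}; □¬q there: 2:F, 5:F, 7:F. ✗
7: successors {1, 2, 4, 5}; □¬q there: 1:F, 2:F, 4:F, 5:F. ✗
8: successors {2, 7}; □¬q there: 2:F, 7:F. ✗
Satisfying worlds: {3}.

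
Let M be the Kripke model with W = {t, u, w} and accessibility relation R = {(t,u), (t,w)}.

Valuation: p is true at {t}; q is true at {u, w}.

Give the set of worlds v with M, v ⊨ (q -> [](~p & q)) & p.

{t}

t: q -> [](~p & q) is T, p is T. ✓
u: q -> [](~p & q) is T, p is F. ✗
w: q -> [](~p & q) is T, p is F. ✗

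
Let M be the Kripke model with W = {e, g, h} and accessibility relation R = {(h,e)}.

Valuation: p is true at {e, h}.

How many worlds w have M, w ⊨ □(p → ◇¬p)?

e: no successors, so □(p → ◇¬p) holds vacuously. ✓
g: no successors, so □(p → ◇¬p) holds vacuously. ✓
h: successors {e}; p → ◇¬p there: e:F. ✗
Satisfying worlds: {e, g}.

2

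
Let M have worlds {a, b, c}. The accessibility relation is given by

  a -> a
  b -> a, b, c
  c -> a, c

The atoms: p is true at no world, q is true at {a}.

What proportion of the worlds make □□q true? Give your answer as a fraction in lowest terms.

1/3

a: successors {a}; □q there: a:T. ✓
b: successors {a, b, c}; □q there: a:T, b:F, c:F. ✗
c: successors {a, c}; □q there: a:T, c:F. ✗
That's 1 of 3 worlds, so 1/3.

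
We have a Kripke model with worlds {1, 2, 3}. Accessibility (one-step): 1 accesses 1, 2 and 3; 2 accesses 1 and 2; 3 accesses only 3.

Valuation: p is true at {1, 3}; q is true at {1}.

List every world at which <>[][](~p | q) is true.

∅

1: successors {1, 2, 3}; [][](~p | q) there: 1:F, 2:F, 3:F. ✗
2: successors {1, 2}; [][](~p | q) there: 1:F, 2:F. ✗
3: successors {3}; [][](~p | q) there: 3:F. ✗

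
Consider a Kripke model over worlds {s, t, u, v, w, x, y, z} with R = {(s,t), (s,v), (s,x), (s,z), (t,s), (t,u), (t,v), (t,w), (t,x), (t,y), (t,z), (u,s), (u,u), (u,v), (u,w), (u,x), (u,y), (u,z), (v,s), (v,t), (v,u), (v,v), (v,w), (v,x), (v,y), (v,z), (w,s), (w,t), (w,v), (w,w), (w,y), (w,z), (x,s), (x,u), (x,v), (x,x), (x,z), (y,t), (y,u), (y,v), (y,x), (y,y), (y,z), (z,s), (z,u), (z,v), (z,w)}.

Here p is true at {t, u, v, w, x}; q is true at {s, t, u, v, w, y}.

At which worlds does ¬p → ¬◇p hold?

{t, u, v, w, x}

s: ¬p is T, ¬◇p is F. ✗
t: ¬p is F, ¬◇p is F. ✓
u: ¬p is F, ¬◇p is F. ✓
v: ¬p is F, ¬◇p is F. ✓
w: ¬p is F, ¬◇p is F. ✓
x: ¬p is F, ¬◇p is F. ✓
y: ¬p is T, ¬◇p is F. ✗
z: ¬p is T, ¬◇p is F. ✗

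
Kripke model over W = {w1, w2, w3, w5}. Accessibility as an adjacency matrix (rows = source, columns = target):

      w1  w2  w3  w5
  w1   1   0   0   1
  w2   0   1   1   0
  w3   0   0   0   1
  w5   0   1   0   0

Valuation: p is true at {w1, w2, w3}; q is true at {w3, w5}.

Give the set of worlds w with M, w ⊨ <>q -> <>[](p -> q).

w1: <>q is T, <>[](p -> q) is F. ✗
w2: <>q is T, <>[](p -> q) is T. ✓
w3: <>q is T, <>[](p -> q) is F. ✗
w5: <>q is F, <>[](p -> q) is F. ✓

{w2, w5}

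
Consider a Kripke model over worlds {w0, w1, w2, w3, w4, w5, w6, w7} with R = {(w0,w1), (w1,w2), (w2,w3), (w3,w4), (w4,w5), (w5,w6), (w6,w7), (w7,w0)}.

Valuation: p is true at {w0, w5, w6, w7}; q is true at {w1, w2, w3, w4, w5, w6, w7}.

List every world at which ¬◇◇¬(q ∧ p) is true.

{w3, w4, w5}

w0: ◇◇¬(q ∧ p) is T. ✗
w1: ◇◇¬(q ∧ p) is T. ✗
w2: ◇◇¬(q ∧ p) is T. ✗
w3: ◇◇¬(q ∧ p) is F. ✓
w4: ◇◇¬(q ∧ p) is F. ✓
w5: ◇◇¬(q ∧ p) is F. ✓
w6: ◇◇¬(q ∧ p) is T. ✗
w7: ◇◇¬(q ∧ p) is T. ✗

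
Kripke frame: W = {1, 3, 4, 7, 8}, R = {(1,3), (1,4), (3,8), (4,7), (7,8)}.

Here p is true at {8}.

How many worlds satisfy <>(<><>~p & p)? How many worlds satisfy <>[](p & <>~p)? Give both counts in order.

For <>(<><>~p & p):
1: successors {3, 4}; <><>~p & p there: 3:F, 4:F. ✗
3: successors {8}; <><>~p & p there: 8:F. ✗
4: successors {7}; <><>~p & p there: 7:F. ✗
7: successors {8}; <><>~p & p there: 8:F. ✗
8: no successors, so <>(<><>~p & p) fails. ✗
— 0 worlds.
For <>[](p & <>~p):
1: successors {3, 4}; [](p & <>~p) there: 3:F, 4:F. ✗
3: successors {8}; [](p & <>~p) there: 8:T. ✓
4: successors {7}; [](p & <>~p) there: 7:F. ✗
7: successors {8}; [](p & <>~p) there: 8:T. ✓
8: no successors, so <>[](p & <>~p) fails. ✗
— 2 worlds.

0 and 2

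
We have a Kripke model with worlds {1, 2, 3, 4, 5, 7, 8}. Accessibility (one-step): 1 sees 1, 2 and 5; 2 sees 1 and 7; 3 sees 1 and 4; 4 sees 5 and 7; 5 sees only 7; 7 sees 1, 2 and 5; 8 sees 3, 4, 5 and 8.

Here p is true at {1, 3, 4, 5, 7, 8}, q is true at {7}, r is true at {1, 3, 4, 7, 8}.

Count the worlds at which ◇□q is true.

1: successors {1, 2, 5}; □q there: 1:F, 2:F, 5:T. ✓
2: successors {1, 7}; □q there: 1:F, 7:F. ✗
3: successors {1, 4}; □q there: 1:F, 4:F. ✗
4: successors {5, 7}; □q there: 5:T, 7:F. ✓
5: successors {7}; □q there: 7:F. ✗
7: successors {1, 2, 5}; □q there: 1:F, 2:F, 5:T. ✓
8: successors {3, 4, 5, 8}; □q there: 3:F, 4:F, 5:T, 8:F. ✓
Satisfying worlds: {1, 4, 7, 8}.

4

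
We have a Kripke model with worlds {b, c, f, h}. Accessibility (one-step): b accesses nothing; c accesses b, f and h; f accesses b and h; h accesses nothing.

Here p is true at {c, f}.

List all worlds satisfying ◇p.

b: no successors, so ◇p fails. ✗
c: successors {b, f, h}; p there: b:F, f:T, h:F. ✓
f: successors {b, h}; p there: b:F, h:F. ✗
h: no successors, so ◇p fails. ✗

{c}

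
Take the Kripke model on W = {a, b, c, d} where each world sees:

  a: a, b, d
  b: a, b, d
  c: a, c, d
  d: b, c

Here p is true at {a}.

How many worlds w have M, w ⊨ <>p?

3

a: successors {a, b, d}; p there: a:T, b:F, d:F. ✓
b: successors {a, b, d}; p there: a:T, b:F, d:F. ✓
c: successors {a, c, d}; p there: a:T, c:F, d:F. ✓
d: successors {b, c}; p there: b:F, c:F. ✗
Satisfying worlds: {a, b, c}.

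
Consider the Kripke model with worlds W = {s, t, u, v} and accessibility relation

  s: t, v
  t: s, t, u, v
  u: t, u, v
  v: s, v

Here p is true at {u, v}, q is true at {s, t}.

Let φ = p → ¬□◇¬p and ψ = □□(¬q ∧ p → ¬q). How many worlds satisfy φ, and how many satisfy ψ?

For p → ¬□◇¬p:
s: p is F, ¬□◇¬p is F. ✓
t: p is F, ¬□◇¬p is F. ✓
u: p is T, ¬□◇¬p is F. ✗
v: p is T, ¬□◇¬p is F. ✗
— 2 worlds.
For □□(¬q ∧ p → ¬q):
s: successors {t, v}; □(¬q ∧ p → ¬q) there: t:T, v:T. ✓
t: successors {s, t, u, v}; □(¬q ∧ p → ¬q) there: s:T, t:T, u:T, v:T. ✓
u: successors {t, u, v}; □(¬q ∧ p → ¬q) there: t:T, u:T, v:T. ✓
v: successors {s, v}; □(¬q ∧ p → ¬q) there: s:T, v:T. ✓
— 4 worlds.

2 and 4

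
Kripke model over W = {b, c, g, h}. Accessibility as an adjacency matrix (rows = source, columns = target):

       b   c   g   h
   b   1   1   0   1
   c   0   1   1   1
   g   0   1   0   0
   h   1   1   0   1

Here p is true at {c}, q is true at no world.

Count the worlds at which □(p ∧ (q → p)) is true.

1

b: successors {b, c, h}; p ∧ (q → p) there: b:F, c:T, h:F. ✗
c: successors {c, g, h}; p ∧ (q → p) there: c:T, g:F, h:F. ✗
g: successors {c}; p ∧ (q → p) there: c:T. ✓
h: successors {b, c, h}; p ∧ (q → p) there: b:F, c:T, h:F. ✗
Satisfying worlds: {g}.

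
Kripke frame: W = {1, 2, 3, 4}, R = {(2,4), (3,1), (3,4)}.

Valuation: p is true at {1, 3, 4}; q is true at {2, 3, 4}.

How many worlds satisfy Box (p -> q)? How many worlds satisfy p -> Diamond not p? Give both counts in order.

For Box (p -> q):
1: no successors, so Box (p -> q) holds vacuously. ✓
2: successors {4}; p -> q there: 4:T. ✓
3: successors {1, 4}; p -> q there: 1:F, 4:T. ✗
4: no successors, so Box (p -> q) holds vacuously. ✓
— 3 worlds.
For p -> Diamond not p:
1: p is T, Diamond not p is F. ✗
2: p is F, Diamond not p is F. ✓
3: p is T, Diamond not p is F. ✗
4: p is T, Diamond not p is F. ✗
— 1 world.

3 and 1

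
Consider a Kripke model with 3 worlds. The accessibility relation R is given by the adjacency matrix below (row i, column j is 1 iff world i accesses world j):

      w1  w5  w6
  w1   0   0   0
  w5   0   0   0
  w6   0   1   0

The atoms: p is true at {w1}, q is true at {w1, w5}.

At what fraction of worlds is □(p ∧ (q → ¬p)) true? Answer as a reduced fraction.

2/3

w1: no successors, so □(p ∧ (q → ¬p)) holds vacuously. ✓
w5: no successors, so □(p ∧ (q → ¬p)) holds vacuously. ✓
w6: successors {w5}; p ∧ (q → ¬p) there: w5:F. ✗
That's 2 of 3 worlds, so 2/3.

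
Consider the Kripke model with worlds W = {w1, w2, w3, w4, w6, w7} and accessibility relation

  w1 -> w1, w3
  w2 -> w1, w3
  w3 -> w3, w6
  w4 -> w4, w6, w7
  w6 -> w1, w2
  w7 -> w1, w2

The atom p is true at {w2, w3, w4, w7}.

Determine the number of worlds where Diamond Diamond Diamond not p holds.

w1: successors {w1, w3}; Diamond Diamond not p there: w1:T, w3:T. ✓
w2: successors {w1, w3}; Diamond Diamond not p there: w1:T, w3:T. ✓
w3: successors {w3, w6}; Diamond Diamond not p there: w3:T, w6:T. ✓
w4: successors {w4, w6, w7}; Diamond Diamond not p there: w4:T, w6:T, w7:T. ✓
w6: successors {w1, w2}; Diamond Diamond not p there: w1:T, w2:T. ✓
w7: successors {w1, w2}; Diamond Diamond not p there: w1:T, w2:T. ✓
Satisfying worlds: {w1, w2, w3, w4, w6, w7}.

6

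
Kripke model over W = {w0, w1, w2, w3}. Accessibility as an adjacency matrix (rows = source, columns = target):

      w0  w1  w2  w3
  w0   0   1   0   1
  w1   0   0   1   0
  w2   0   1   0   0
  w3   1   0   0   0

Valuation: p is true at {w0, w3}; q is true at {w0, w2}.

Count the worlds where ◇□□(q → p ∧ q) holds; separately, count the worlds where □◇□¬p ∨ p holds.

For ◇□□(q → p ∧ q):
w0: successors {w1, w3}; □□(q → p ∧ q) there: w1:T, w3:T. ✓
w1: successors {w2}; □□(q → p ∧ q) there: w2:F. ✗
w2: successors {w1}; □□(q → p ∧ q) there: w1:T. ✓
w3: successors {w0}; □□(q → p ∧ q) there: w0:F. ✗
— 2 worlds.
For □◇□¬p ∨ p:
w0: □◇□¬p is F, p is T. ✓
w1: □◇□¬p is T, p is F. ✓
w2: □◇□¬p is T, p is F. ✓
w3: □◇□¬p is T, p is T. ✓
— 4 worlds.

2 and 4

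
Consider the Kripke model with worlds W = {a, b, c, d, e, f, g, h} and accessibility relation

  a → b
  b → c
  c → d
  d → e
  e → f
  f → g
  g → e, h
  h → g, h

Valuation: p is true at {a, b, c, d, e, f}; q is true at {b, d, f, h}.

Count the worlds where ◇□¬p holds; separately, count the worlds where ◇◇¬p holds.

For ◇□¬p:
a: successors {b}; □¬p there: b:F. ✗
b: successors {c}; □¬p there: c:F. ✗
c: successors {d}; □¬p there: d:F. ✗
d: successors {e}; □¬p there: e:F. ✗
e: successors {f}; □¬p there: f:T. ✓
f: successors {g}; □¬p there: g:F. ✗
g: successors {e, h}; □¬p there: e:F, h:T. ✓
h: successors {g, h}; □¬p there: g:F, h:T. ✓
— 3 worlds.
For ◇◇¬p:
a: successors {b}; ◇¬p there: b:F. ✗
b: successors {c}; ◇¬p there: c:F. ✗
c: successors {d}; ◇¬p there: d:F. ✗
d: successors {e}; ◇¬p there: e:F. ✗
e: successors {f}; ◇¬p there: f:T. ✓
f: successors {g}; ◇¬p there: g:T. ✓
g: successors {e, h}; ◇¬p there: e:F, h:T. ✓
h: successors {g, h}; ◇¬p there: g:T, h:T. ✓
— 4 worlds.

3 and 4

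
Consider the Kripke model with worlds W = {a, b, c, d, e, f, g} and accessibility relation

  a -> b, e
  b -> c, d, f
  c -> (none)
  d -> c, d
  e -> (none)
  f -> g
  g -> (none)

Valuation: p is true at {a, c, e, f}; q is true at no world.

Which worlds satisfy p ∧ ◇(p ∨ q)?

{a}

a: p is T, ◇(p ∨ q) is T. ✓
b: p is F, ◇(p ∨ q) is T. ✗
c: p is T, ◇(p ∨ q) is F. ✗
d: p is F, ◇(p ∨ q) is T. ✗
e: p is T, ◇(p ∨ q) is F. ✗
f: p is T, ◇(p ∨ q) is F. ✗
g: p is F, ◇(p ∨ q) is F. ✗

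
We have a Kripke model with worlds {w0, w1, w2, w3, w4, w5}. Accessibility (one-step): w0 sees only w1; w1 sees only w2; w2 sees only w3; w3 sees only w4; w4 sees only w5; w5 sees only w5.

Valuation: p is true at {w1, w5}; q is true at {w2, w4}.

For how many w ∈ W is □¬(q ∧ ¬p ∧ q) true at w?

w0: successors {w1}; ¬(q ∧ ¬p ∧ q) there: w1:T. ✓
w1: successors {w2}; ¬(q ∧ ¬p ∧ q) there: w2:F. ✗
w2: successors {w3}; ¬(q ∧ ¬p ∧ q) there: w3:T. ✓
w3: successors {w4}; ¬(q ∧ ¬p ∧ q) there: w4:F. ✗
w4: successors {w5}; ¬(q ∧ ¬p ∧ q) there: w5:T. ✓
w5: successors {w5}; ¬(q ∧ ¬p ∧ q) there: w5:T. ✓
Satisfying worlds: {w0, w2, w4, w5}.

4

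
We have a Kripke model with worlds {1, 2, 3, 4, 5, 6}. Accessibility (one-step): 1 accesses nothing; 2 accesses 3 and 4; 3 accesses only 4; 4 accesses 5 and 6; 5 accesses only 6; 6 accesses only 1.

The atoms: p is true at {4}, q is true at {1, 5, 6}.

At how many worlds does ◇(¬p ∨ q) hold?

4

1: no successors, so ◇(¬p ∨ q) fails. ✗
2: successors {3, 4}; ¬p ∨ q there: 3:T, 4:F. ✓
3: successors {4}; ¬p ∨ q there: 4:F. ✗
4: successors {5, 6}; ¬p ∨ q there: 5:T, 6:T. ✓
5: successors {6}; ¬p ∨ q there: 6:T. ✓
6: successors {1}; ¬p ∨ q there: 1:T. ✓
Satisfying worlds: {2, 4, 5, 6}.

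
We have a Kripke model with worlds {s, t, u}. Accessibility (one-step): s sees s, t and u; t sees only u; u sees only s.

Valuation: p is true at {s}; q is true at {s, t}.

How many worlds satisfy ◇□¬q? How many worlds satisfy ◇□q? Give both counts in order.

For ◇□¬q:
s: successors {s, t, u}; □¬q there: s:F, t:T, u:F. ✓
t: successors {u}; □¬q there: u:F. ✗
u: successors {s}; □¬q there: s:F. ✗
— 1 world.
For ◇□q:
s: successors {s, t, u}; □q there: s:F, t:F, u:T. ✓
t: successors {u}; □q there: u:T. ✓
u: successors {s}; □q there: s:F. ✗
— 2 worlds.

1 and 2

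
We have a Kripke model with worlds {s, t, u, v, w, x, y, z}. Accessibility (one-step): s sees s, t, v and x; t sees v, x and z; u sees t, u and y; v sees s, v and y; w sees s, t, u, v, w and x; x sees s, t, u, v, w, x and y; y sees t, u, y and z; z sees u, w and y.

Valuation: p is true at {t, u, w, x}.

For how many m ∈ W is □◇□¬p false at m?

s: successors {s, t, v, x}; ◇□¬p there: s:T, t:T, v:T, x:T. ✓
t: successors {v, x, z}; ◇□¬p there: v:T, x:T, z:F. ✗
u: successors {t, u, y}; ◇□¬p there: t:T, u:F, y:F. ✗
v: successors {s, v, y}; ◇□¬p there: s:T, v:T, y:F. ✗
w: successors {s, t, u, v, w, x}; ◇□¬p there: s:T, t:T, u:F, v:T, w:T, x:T. ✗
x: successors {s, t, u, v, w, x, y}; ◇□¬p there: s:T, t:T, u:F, v:T, w:T, x:T, y:F. ✗
y: successors {t, u, y, z}; ◇□¬p there: t:T, u:F, y:F, z:F. ✗
z: successors {u, w, y}; ◇□¬p there: u:F, w:T, y:F. ✗
Satisfying worlds: {s}.
So □◇□¬p fails at the other 7 worlds.

7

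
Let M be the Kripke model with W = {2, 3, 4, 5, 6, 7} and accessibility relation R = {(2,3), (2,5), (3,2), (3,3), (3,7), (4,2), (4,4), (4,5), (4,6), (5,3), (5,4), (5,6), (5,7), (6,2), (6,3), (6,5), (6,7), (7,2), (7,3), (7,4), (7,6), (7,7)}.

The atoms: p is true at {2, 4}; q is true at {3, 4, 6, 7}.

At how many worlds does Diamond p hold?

2: successors {3, 5}; p there: 3:F, 5:F. ✗
3: successors {2, 3, 7}; p there: 2:T, 3:F, 7:F. ✓
4: successors {2, 4, 5, 6}; p there: 2:T, 4:T, 5:F, 6:F. ✓
5: successors {3, 4, 6, 7}; p there: 3:F, 4:T, 6:F, 7:F. ✓
6: successors {2, 3, 5, 7}; p there: 2:T, 3:F, 5:F, 7:F. ✓
7: successors {2, 3, 4, 6, 7}; p there: 2:T, 3:F, 4:T, 6:F, 7:F. ✓
Satisfying worlds: {3, 4, 5, 6, 7}.

5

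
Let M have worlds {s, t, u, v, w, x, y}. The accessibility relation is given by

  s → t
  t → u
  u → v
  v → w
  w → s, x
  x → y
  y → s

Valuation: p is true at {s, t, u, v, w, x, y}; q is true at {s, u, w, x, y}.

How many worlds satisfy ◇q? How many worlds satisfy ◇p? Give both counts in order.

5 and 7

For ◇q:
s: successors {t}; q there: t:F. ✗
t: successors {u}; q there: u:T. ✓
u: successors {v}; q there: v:F. ✗
v: successors {w}; q there: w:T. ✓
w: successors {s, x}; q there: s:T, x:T. ✓
x: successors {y}; q there: y:T. ✓
y: successors {s}; q there: s:T. ✓
— 5 worlds.
For ◇p:
s: successors {t}; p there: t:T. ✓
t: successors {u}; p there: u:T. ✓
u: successors {v}; p there: v:T. ✓
v: successors {w}; p there: w:T. ✓
w: successors {s, x}; p there: s:T, x:T. ✓
x: successors {y}; p there: y:T. ✓
y: successors {s}; p there: s:T. ✓
— 7 worlds.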